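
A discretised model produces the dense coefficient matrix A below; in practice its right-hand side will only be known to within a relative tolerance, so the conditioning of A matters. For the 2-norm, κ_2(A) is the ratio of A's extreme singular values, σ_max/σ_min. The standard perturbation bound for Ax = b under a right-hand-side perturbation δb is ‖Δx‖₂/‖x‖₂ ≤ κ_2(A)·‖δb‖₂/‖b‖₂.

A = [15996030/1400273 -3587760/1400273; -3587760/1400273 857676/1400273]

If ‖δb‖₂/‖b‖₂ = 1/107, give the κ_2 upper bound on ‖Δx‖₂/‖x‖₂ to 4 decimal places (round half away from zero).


M = AᵀA = [159872098500/1166427409 -35970881760/1166427409; -35970881760/1166427409 8094961296/1166427409]. tr(M)=99920916/693889, det(M)=129600/693889
solving λ² − 99920916/693889·λ + 129600/693889 = 0 gives λ = 144, 900/693889
so κ_2 = √(144 / (900/693889)) = 333.2000
worst-case relative error ≤ 333.2000 × 1/107 = 3.1140

3.1140


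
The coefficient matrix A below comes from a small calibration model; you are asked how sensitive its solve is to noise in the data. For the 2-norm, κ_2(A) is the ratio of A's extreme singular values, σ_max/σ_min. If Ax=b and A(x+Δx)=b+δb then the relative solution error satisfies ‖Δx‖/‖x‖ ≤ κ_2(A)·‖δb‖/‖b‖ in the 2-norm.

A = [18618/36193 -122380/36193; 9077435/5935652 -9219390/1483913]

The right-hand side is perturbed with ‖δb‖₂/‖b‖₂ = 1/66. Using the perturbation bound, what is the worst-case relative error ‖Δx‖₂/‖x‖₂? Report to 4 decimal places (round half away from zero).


0.4032

AᵀA = [317379877561/121909912336 -171295590645/15238739042; -171295590645/15238739042 381222356500/7619369521]; tr = 3817333481/72522256, det = 17682025/4532641
eigenvalues of AᵀA: λ = (tr ± √(tr²−4·det))/2 = 841/16, 336400/4532641
κ = σ_max/σ_min = (29/4)/(580/2129) = 26.6125
perturbation bound = 26.6125·1/66 = 0.4032


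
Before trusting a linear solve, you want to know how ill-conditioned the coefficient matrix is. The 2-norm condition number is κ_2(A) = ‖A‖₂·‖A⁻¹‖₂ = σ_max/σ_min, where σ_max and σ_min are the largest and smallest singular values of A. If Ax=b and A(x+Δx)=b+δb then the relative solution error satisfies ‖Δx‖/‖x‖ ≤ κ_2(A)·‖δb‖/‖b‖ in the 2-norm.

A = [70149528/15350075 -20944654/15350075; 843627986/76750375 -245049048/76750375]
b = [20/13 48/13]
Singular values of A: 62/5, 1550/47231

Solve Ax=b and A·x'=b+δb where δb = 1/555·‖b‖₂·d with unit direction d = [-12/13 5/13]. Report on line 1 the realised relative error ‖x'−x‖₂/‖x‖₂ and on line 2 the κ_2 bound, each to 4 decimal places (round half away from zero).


σ_max = 62/5, σ_min = 1550/47231
condition number: (62/5) ÷ (1550/47231) = 377.8480
perturbation bound = 377.8480·1/555 = 0.6808
solve Ax = b  →  x = [0.3097 -0.0903]
2-norm of b is 4.0000; of x, 0.3226
re-solving with b+δb shifts x by Δx of norm 0.2196
dividing the unrounded norms, ‖Δx‖/‖x‖ = 0.6808
tightness: 0.6808 against a bound of 0.6808; the bound is attained (ratio 1)

0.6808
0.6808


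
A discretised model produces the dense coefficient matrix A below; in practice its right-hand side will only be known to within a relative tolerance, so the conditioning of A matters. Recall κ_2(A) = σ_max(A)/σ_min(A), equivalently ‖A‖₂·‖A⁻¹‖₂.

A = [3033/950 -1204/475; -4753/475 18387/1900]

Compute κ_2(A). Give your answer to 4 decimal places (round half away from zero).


38.0000

M = AᵀA = [159301/1444 -151515/1444; -151515/1444 578041/5776]. tr(M)=1215245/5776, det(M)=707281/23104
solving λ² − 1215245/5776·λ + 707281/23104 = 0 gives λ = 841/4, 841/5776
κ = σ_max/σ_min = (29/2)/(29/76) = 38.0000


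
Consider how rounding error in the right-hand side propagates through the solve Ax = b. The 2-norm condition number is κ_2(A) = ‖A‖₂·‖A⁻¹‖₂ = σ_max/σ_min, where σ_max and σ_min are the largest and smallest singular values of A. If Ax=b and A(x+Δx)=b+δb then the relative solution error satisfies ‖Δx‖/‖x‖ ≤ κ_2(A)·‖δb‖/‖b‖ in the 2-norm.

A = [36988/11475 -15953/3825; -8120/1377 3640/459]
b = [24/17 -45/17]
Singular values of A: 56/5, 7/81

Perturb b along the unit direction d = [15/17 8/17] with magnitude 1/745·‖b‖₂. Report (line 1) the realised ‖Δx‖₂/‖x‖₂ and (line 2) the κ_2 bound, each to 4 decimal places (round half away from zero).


σ_max = 56/5, σ_min = 7/81
κ = σ_max/σ_min = (56/5)/(7/81) = 129.6000
bound on ‖Δx‖/‖x‖: κ·ε = 129.6000·1/745 = 0.1740
solve Ax = b  →  x = [0.1607 -0.2143]
‖b‖₂ = 3.0000 and ‖x‖₂ = 0.2679
δb = ε·‖b‖·d = [0.0036 0.0019]; solving A·Δx = δb gives ‖Δx‖ = 0.0466
dividing the unrounded norms, ‖Δx‖/‖x‖ = 0.1740
so the bound is sharp here: realised error equals the bound

0.1740
0.1740


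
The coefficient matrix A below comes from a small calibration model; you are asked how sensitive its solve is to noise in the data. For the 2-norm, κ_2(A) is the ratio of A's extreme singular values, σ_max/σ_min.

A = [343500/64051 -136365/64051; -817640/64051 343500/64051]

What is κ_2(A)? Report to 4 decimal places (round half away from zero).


142.1250

M = AᵀA = [4654008400/24275329 -1939057500/24275329; -1939057500/24275329 808211025/24275329]. tr(M)=32320825/143641, det(M)=360000/143641
λ_max, λ_min = (32320825/143641 ± √1044428885640625/20632736881)/2 = 225, 1600/143641
κ_2(A) = √(λ_max/λ_min) = √(225 / (1600/143641)) = 142.1250


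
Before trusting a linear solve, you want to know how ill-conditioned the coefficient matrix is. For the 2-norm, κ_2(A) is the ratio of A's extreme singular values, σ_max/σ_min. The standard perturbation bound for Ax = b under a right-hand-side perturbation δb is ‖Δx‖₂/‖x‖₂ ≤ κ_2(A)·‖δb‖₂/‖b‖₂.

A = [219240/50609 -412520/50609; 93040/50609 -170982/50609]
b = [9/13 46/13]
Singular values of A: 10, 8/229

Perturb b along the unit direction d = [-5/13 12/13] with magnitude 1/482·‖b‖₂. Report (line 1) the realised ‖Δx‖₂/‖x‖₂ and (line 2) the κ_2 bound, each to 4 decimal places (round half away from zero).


from the listed singular values, σ₁ = 10, σ_n = 8/229
κ_2(A) = 10 / (8/229) = 286.2500
perturbation bound = 286.2500·1/482 = 0.5939
solve Ax = b  →  x = [75.8662 40.2353]
‖b‖ = 3.6056, ‖x‖ = 85.8752
re-solving with b+δb shifts x by Δx of norm 0.2141
dividing the unrounded norms, ‖Δx‖/‖x‖ = 0.0025
realised/bound (from unrounded values) ≈ 0.0042

0.0025
0.5939


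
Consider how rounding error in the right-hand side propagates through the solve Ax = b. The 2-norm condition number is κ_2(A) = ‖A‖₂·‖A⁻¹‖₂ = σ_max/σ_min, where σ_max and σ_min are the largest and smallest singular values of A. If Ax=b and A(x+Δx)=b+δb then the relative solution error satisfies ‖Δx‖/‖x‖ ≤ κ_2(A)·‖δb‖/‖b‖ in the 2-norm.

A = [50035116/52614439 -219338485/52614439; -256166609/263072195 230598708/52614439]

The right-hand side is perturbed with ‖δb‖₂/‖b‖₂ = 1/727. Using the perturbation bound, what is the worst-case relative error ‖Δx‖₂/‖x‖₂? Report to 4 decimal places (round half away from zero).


0.4869

form AᵀA = [152448457068841/82291295817025 -135487302936192/16458259163405; -135487302936192/16458259163405 120434167816129/3291651832681] with trace 1881798127586/48953775025 and determinant 23088025/1958151001
char-poly roots: 961/25 and 600625/1958151001
κ_2(A) = √(λ_max/λ_min) = √((961/25) / (600625/1958151001)) = 354.0080
worst-case relative error ≤ 354.0080 × 1/727 = 0.4869


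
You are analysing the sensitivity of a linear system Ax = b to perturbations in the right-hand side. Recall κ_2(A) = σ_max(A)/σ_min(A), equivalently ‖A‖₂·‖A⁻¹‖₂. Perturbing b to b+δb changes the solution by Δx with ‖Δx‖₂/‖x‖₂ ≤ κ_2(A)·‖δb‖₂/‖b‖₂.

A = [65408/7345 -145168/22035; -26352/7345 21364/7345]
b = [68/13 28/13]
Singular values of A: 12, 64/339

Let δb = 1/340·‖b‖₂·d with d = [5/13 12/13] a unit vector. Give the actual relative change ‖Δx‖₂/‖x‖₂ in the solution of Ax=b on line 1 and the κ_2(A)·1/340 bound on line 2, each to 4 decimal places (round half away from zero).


largest singular value 12, smallest 64/339
κ = σ_max/σ_min = 12/(64/339) = 63.5625
worst-case relative error ≤ 63.5625 × 1/340 = 0.1869
solve Ax = b  →  x = [12.9792 16.7500]
2-norm of b is 5.6569; of x, 21.1901
with δb = [0.0064 0.0154], A·Δx = δb → ‖Δx‖ = 0.0881
dividing the unrounded norms, ‖Δx‖/‖x‖ = 0.0042
realised/bound (from unrounded values) ≈ 0.0222

0.0042
0.1869


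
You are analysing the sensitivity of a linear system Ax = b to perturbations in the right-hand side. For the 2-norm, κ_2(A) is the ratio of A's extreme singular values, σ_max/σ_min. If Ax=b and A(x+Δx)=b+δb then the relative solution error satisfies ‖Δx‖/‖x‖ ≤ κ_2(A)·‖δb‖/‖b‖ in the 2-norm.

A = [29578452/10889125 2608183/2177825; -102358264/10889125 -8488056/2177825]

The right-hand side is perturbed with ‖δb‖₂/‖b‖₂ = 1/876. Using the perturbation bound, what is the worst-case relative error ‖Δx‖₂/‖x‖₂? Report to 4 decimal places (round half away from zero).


0.1912

form AᵀA = [18163358450896/189716869225 1513549908108/37943373845; 1513549908108/37943373845 126159541153/7588674769] with trace 126138147809/1122585025 and determinant 504990784/1122585025
λ_max, λ_min = (126138147809/1122585025 ± √15908564752317605862081/1260197138354250625)/2 = 2809/25, 179776/44903401
σ_max=√(2809/25)=(53/5), σ_min=√(179776/44903401)=(424/6701) → κ = 167.5250
bound on ‖Δx‖/‖x‖: κ·ε = 167.5250·1/876 = 0.1912


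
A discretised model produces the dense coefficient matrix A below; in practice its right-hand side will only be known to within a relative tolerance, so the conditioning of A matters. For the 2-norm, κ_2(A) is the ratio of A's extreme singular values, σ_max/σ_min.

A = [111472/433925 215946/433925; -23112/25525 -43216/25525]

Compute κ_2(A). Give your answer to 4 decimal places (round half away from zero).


255.2500

M = AᵀA = [266879296/301265449 500364000/301265449; 500364000/301265449 938200996/301265449]. tr(M)=4169828/1042441, det(M)=256/1042441
λ_max, λ_min = (4169828/1042441 ± √17386398090000/1086683238481)/2 = 4, 64/1042441
κ = σ_max/σ_min = 2/(8/1021) = 255.2500


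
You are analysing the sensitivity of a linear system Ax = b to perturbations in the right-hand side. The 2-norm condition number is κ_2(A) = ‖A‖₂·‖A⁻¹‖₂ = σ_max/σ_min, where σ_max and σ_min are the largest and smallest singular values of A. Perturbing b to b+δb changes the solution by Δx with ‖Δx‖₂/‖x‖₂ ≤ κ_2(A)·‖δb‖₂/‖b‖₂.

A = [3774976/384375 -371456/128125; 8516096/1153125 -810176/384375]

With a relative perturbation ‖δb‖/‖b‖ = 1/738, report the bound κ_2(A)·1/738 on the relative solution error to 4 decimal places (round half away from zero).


AᵀA = [8031115411456/53187890625 -780786958336/17729296875; -780786958336/17729296875 75928047616/5909765625]; tr = 13943148544/85100625, det = 1073741824/2127515625
eigenvalues of AᵀA: λ = (tr ± √(tr²−4·det))/2 = 4096/25, 262144/85100625
κ = σ_max/σ_min = (64/5)/(512/9225) = 230.6250
bound on ‖Δx‖/‖x‖: κ·ε = 230.6250·1/738 = 0.3125

0.3125


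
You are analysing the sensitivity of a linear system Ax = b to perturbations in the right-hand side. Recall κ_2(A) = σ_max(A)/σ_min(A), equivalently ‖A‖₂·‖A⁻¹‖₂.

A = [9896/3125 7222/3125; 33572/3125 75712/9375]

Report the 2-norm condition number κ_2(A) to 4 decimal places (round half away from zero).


262.5000

form AᵀA = [1960016/15625 4409936/46875; 4409936/46875 9922756/140625] with trace 1102516/5625 and determinant 3136/5625
λ_max, λ_min = (1102516/5625 ± √1215470970256/31640625)/2 = 196, 16/5625
κ_2(A) = √(λ_max/λ_min) = √(196 / (16/5625)) = 262.5000


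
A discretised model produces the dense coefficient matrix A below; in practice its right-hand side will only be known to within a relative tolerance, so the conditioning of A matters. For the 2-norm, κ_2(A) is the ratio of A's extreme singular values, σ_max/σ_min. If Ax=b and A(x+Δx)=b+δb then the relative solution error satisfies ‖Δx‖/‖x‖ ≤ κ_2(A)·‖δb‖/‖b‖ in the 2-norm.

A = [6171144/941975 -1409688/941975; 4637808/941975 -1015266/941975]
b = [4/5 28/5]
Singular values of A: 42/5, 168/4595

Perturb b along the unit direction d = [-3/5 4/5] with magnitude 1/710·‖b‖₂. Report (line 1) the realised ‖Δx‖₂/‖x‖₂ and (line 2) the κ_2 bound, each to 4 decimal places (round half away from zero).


0.0020
0.3236

largest singular value 42/5, smallest 168/4595
condition number: (42/5) ÷ (168/4595) = 229.7500
perturbation bound = 229.7500·1/710 = 0.3236
solve Ax = b  →  x = [24.4803 106.6318]
‖b‖₂ = 5.6569 and ‖x‖₂ = 109.4058
with δb = [-0.0048 0.0064], A·Δx = δb → ‖Δx‖ = 0.2179
relative error = 0.0020
so the bound overstates the realised error by a factor of ≈ 162.4593 (computed from the unrounded values)


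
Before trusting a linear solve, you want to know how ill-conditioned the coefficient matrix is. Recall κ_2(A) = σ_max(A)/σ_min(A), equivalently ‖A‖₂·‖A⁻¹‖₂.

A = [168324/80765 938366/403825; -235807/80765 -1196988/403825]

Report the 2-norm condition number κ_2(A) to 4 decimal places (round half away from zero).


44.5600

form AᵀA = [3357516409/260919409 17608306716/1304597045; 17608306716/1304597045 92532440884/6522985225] with trace 209833949/7756225 and determinant 114244/310249
solving λ² − 209833949/7756225·λ + 114244/310249 = 0 gives λ = 676/25, 4225/310249
σ_max=√(676/25)=(26/5), σ_min=√(4225/310249)=(65/557) → κ = 44.5600


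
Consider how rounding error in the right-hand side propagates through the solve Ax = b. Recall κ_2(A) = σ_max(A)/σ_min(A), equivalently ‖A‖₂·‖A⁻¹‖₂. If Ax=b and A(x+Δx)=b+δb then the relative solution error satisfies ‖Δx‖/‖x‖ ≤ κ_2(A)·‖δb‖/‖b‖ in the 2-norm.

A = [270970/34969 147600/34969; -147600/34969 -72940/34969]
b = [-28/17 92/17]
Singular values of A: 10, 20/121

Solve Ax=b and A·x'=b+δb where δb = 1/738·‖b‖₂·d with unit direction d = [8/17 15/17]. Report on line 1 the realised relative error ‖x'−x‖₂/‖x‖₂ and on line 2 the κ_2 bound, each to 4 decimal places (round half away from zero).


σ_max = 10, σ_min = 20/121
κ_2(A) = 10 / (20/121) = 60.5000
worst-case relative error ≤ 60.5000 × 1/738 = 0.0820
solve Ax = b  →  x = [-11.7412 21.1647]
‖b‖₂ = 5.6569 and ‖x‖₂ = 24.2033
re-solving with b+δb shifts x by Δx of norm 0.0464
dividing the unrounded norms, ‖Δx‖/‖x‖ = 0.0019
so the bound overstates the realised error by a factor of ≈ 42.7858 (computed from the unrounded values)

0.0019
0.0820


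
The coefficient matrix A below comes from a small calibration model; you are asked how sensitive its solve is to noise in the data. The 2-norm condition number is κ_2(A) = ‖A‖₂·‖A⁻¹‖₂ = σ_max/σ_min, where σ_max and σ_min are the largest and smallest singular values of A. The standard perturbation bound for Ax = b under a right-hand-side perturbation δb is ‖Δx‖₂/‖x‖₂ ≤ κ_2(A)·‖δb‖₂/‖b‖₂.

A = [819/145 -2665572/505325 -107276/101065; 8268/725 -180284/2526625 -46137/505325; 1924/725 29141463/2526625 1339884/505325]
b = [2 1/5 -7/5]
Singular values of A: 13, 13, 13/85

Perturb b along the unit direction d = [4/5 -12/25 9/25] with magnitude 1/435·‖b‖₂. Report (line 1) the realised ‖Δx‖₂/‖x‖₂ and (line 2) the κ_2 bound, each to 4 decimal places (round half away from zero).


σ_max = 13, σ_min = 13/85
κ = σ_max/σ_min = 13/(13/85) = 85.0000
κ_2(A)·‖δb‖/‖b‖ = 0.1954
solve Ax = b  →  x = [0.0584 -1.5931 6.3435]
2-norm of b is 2.4495; of x, 6.5407
Δx = A⁻¹·δb where δb = 1/435·2.4495·d; ‖Δx‖ = 0.0368
realised ‖Δx‖/‖x‖ = 0.0056
tightness: 0.0056 against a bound of 0.1954 (unrounded ratio ≈ 0.0288)

0.0056
0.1954


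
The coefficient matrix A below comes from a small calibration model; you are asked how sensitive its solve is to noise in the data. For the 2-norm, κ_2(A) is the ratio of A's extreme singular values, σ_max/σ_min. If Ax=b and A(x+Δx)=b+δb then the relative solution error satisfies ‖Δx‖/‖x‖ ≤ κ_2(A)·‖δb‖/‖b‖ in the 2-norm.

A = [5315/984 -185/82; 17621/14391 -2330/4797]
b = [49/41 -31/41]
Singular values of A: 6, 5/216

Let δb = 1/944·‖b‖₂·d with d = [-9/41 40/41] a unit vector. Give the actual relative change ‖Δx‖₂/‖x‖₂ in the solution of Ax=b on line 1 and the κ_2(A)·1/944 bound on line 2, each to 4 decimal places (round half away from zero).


from the listed singular values, σ₁ = 6, σ_n = 5/216
κ_2(A) = 6 / (5/216) = 259.2000
worst-case relative error ≤ 259.2000 × 1/944 = 0.2746
solve Ax = b  →  x = [-16.4615 -39.9410]
‖b‖₂ = 1.4142 and ‖x‖₂ = 43.2003
with δb = [-0.0003 0.0015], A·Δx = δb → ‖Δx‖ = 0.0647
realised ‖Δx‖/‖x‖ = 0.0015
tightness: 0.0015 against a bound of 0.2746 (unrounded ratio ≈ 0.0055)

0.0015
0.2746


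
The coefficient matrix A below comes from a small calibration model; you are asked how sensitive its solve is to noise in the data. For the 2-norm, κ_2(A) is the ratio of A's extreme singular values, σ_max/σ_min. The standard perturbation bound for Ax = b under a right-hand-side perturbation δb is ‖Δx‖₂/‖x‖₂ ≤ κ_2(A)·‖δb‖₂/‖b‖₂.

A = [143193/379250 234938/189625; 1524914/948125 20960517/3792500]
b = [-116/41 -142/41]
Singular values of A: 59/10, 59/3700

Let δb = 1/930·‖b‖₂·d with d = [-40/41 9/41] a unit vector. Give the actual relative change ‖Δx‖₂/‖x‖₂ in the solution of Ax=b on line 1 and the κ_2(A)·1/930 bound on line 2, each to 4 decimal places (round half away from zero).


0.0024
0.3978

largest singular value 59/10, smallest 59/3700
κ = σ_max/σ_min = (59/10)/(59/3700) = 370.0000
κ_2(A)·‖δb‖/‖b‖ = 0.3978
solve Ax = b  →  x = [-120.5966 34.4678]
2-norm of b is 4.4721; of x, 125.4256
Δx = A⁻¹·δb where δb = 1/930·4.4721·d; ‖Δx‖ = 0.3016
realised ‖Δx‖/‖x‖ = 0.0024
tightness: 0.0024 against a bound of 0.3978 (unrounded ratio ≈ 0.0060)


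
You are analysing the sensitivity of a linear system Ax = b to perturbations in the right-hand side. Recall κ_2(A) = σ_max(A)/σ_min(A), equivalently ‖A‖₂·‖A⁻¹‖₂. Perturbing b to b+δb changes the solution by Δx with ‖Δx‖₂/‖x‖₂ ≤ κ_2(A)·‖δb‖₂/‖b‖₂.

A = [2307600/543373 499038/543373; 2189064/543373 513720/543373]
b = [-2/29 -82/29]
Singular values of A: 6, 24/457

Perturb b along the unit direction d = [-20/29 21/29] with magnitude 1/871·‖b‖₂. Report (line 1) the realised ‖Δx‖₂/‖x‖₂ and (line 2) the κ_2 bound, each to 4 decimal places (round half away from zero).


0.0016
0.1312

largest singular value 6, smallest 24/457
κ_2(A) = 6 / (24/457) = 114.2500
worst-case relative error ≤ 114.2500 × 1/871 = 0.1312
solve Ax = b  →  x = [8.0346 -37.2276]
2-norm of b is 2.8284; of x, 38.0848
δb = ε·‖b‖·d = [-0.0022 0.0024]; solving A·Δx = δb gives ‖Δx‖ = 0.0618
relative error = 0.0016
so the bound overstates the realised error by a factor of ≈ 80.7900 (computed from the unrounded values)


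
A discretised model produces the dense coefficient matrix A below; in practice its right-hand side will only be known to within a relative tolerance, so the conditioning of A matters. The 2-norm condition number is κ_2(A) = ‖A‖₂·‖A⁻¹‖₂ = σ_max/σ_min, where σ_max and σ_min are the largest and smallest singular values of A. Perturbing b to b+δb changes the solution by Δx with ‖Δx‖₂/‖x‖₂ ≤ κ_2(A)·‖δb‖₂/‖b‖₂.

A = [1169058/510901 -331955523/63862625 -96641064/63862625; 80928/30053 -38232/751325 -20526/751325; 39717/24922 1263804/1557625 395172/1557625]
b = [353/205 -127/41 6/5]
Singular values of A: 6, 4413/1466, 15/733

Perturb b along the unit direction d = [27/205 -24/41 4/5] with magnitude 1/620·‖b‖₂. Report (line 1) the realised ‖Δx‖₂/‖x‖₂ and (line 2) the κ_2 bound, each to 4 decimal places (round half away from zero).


0.0020
0.4729

largest singular value 6, smallest 15/733
κ_2(A) = 6 / (15/733) = 293.2000
perturbation bound = 293.2000·1/620 = 0.4729
solve Ax = b  →  x = [-0.5078 -41.4893 140.6073]
‖b‖ = 3.7417, ‖x‖ = 146.6016
Δx = A⁻¹·δb where δb = 1/620·3.7417·d; ‖Δx‖ = 0.2949
dividing the unrounded norms, ‖Δx‖/‖x‖ = 0.0020
tightness: 0.0020 against a bound of 0.4729 (unrounded ratio ≈ 0.0043)


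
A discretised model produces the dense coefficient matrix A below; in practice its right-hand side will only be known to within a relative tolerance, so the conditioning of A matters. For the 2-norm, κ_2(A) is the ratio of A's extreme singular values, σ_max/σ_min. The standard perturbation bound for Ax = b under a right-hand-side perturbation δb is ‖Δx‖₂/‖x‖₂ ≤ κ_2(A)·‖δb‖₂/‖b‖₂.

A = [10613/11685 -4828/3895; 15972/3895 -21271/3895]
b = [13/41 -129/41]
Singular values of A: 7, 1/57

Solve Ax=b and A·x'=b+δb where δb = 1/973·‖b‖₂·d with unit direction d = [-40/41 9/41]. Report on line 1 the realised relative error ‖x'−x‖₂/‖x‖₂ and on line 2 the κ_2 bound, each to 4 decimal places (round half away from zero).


from the listed singular values, σ₁ = 7, σ_n = 1/57
condition number: 7 ÷ (1/57) = 399.0000
bound on ‖Δx‖/‖x‖: κ·ε = 399.0000·1/973 = 0.4101
solve Ax = b  →  x = [-45.8571 -33.8571]
‖b‖ = 3.1623, ‖x‖ = 57.0016
δb = ε·‖b‖·d = [-0.0032 0.0007]; solving A·Δx = δb gives ‖Δx‖ = 0.1853
realised ‖Δx‖/‖x‖ = 0.0032
realised/bound (from unrounded values) ≈ 0.0079

0.0032
0.4101


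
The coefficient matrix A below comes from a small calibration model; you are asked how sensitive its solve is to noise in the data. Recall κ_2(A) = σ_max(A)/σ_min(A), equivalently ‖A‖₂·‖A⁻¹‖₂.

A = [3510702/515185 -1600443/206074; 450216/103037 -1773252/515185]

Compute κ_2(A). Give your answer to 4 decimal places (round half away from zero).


13.0625

M = AᵀA = [60181279236/918393025 -2496668265/36735721; -2496668265/36735721 265097354769/3673572100]. tr(M)=601453593/4368100, det(M)=2998219536/27300625
λ_max, λ_min = (601453593/4368100 ± √565383439950849/30528476176)/2 = 13689/100, 876096/1092025
so κ_2 = √((13689/100) / (876096/1092025)) = 13.0625


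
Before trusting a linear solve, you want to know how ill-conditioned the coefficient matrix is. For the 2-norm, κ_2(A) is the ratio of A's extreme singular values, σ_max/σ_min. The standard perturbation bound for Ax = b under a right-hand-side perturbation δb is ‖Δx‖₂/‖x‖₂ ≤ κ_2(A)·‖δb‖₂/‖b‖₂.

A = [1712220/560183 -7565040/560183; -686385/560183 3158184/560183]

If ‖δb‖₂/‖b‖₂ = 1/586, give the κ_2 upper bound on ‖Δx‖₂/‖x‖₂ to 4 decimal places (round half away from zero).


0.5605

form AᵀA = [20135039625/1856834281 -89471851560/1856834281; -89471851560/1856834281 397656546624/1856834281] with trace 248537529/1104601 and determinant 518400/1104601
eigenvalues of AᵀA: λ = (tr ± √(tr²−4·det))/2 = 225, 2304/1104601
κ_2(A) = √(λ_max/λ_min) = √(225 / (2304/1104601)) = 328.4375
perturbation bound = 328.4375·1/586 = 0.5605


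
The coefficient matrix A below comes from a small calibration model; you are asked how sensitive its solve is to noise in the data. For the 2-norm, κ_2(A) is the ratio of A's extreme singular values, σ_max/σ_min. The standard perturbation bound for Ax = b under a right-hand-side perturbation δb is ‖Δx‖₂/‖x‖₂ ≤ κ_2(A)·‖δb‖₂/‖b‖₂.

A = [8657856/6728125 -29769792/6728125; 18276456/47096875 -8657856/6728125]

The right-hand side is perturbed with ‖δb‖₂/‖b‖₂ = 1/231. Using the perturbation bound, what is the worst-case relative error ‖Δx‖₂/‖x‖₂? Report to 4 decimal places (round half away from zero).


1.6311

AᵀA = [6411190238784/3548985015625 -3139892688384/506997859375; -3139892688384/506997859375 1537918377984/72428265625]; tr = 130830705216/5678376025, det = 21233664/5678376025
char-poly roots: 576/25 and 36864/227135041
so κ_2 = √((576/25) / (36864/227135041)) = 376.7750
perturbation bound = 376.7750·1/231 = 1.6311


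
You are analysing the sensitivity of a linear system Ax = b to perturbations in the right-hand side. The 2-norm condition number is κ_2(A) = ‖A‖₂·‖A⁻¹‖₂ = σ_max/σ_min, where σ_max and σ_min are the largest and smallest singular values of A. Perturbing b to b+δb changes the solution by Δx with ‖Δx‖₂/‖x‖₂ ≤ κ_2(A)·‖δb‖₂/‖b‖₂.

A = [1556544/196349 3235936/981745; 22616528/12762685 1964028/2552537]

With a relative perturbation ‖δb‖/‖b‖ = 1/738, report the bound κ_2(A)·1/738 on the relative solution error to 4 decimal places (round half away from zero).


form AᵀA = [6393789892864/96898351225 106561768896/3875934049; 106561768896/3875934049 1110102185104/96898351225] with trace 44401728272/573363025 and determinant 959512576/14334075625
char-poly roots: 1936/25 and 495616/573363025
κ = σ_max/σ_min = (44/5)/(704/23945) = 299.3125
worst-case relative error ≤ 299.3125 × 1/738 = 0.4056

0.4056


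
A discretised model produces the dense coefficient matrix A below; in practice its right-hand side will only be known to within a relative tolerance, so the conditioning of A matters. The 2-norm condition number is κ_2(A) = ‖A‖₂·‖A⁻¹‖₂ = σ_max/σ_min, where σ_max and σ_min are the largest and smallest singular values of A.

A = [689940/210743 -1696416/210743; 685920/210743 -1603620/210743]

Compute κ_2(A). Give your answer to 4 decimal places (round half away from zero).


M = AᵀA = [1125450000/52809289 -2699619840/52809289; -2699619840/52809289 6479696016/52809289]. tr(M)=45000864/312481, det(M)=518400/312481
eigenvalues of AᵀA: λ = (tr ± √(tr²−4·det))/2 = 144, 3600/312481
κ_2(A) = √(λ_max/λ_min) = √(144 / (3600/312481)) = 111.8000

111.8000


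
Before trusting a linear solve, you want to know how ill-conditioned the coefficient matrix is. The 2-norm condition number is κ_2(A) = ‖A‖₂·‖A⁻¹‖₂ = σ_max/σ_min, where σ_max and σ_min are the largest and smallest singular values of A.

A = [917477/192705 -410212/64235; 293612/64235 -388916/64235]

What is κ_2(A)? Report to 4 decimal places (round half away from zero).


332.2500

AᵀA = [76938697/1766241 -34194116/588747; -34194116/588747 15197600/196249]; tr = 213717097/1766241, det = 234256/1766241
eigenvalues of AᵀA: λ = (tr ± √(tr²−4·det))/2 = 121, 1936/1766241
so κ_2 = √(121 / (1936/1766241)) = 332.2500


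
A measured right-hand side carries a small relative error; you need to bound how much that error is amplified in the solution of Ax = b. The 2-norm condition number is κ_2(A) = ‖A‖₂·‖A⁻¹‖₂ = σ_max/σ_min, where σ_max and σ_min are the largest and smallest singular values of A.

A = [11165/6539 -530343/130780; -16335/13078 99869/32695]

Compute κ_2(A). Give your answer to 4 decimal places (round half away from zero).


M = AᵀA = [58881625/13156468 -141292305/13156468; -141292305/13156468 1356445453/52625872]. tr(M)=122459381/4048144, det(M)=366025/16192576
solving λ² − 122459381/4048144·λ + 366025/16192576 = 0 gives λ = 121/4, 3025/4048144
so κ_2 = √((121/4) / (3025/4048144)) = 201.2000

201.2000


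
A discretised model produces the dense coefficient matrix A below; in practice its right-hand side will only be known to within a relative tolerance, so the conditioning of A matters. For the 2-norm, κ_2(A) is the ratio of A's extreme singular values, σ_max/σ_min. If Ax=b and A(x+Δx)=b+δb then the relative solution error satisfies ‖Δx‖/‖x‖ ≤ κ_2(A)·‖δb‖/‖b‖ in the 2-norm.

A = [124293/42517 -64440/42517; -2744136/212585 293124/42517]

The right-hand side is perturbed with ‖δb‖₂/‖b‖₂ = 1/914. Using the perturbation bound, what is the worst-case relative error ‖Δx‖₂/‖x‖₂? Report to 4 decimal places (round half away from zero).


0.4171

M = AᵀA = [4709399841/26884225 -502331544/5376845; -502331544/5376845 53583696/1075369]. tr(M)=20930769/93025, det(M)=1296/3721
solving λ² − 20930769/93025·λ + 1296/3721 = 0 gives λ = 225, 144/93025
σ_max=√225=15, σ_min=√(144/93025)=(12/305) → κ = 381.2500
κ_2(A)·‖δb‖/‖b‖ = 0.4171


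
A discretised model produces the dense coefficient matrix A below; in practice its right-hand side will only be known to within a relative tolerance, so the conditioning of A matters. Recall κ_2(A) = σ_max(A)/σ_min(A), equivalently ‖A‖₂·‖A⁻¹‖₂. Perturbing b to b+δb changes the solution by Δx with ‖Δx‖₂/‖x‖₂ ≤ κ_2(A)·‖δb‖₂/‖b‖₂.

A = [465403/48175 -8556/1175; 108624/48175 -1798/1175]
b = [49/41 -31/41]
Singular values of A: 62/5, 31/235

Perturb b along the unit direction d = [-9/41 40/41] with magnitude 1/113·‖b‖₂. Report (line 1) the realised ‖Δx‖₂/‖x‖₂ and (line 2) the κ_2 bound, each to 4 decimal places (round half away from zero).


from the listed singular values, σ₁ = 62/5, σ_n = 31/235
κ = σ_max/σ_min = (62/5)/(31/235) = 94.0000
κ_2(A)·‖δb‖/‖b‖ = 0.8319
solve Ax = b  →  x = [-4.4839 -6.1129]
2-norm of b is 1.4142; of x, 7.5811
re-solving with b+δb shifts x by Δx of norm 0.0949
realised ‖Δx‖/‖x‖ = 0.0125
so the bound overstates the realised error by a factor of ≈ 66.4718 (computed from the unrounded values)

0.0125
0.8319


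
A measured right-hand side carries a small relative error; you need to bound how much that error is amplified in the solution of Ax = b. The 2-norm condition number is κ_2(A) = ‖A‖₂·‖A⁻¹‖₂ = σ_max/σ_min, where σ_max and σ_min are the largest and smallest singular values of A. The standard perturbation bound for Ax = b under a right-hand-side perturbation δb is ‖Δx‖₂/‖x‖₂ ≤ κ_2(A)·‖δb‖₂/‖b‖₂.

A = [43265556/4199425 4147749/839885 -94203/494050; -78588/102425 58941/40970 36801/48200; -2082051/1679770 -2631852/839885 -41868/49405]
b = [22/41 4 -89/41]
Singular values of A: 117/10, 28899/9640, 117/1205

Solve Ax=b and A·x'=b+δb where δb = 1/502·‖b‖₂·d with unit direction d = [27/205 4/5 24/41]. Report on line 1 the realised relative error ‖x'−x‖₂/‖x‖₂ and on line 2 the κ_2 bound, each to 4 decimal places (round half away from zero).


0.0046
0.2400

σ_max = 117/10, σ_min = 117/1205
κ_2(A) = (117/10) / (117/1205) = 120.5000
worst-case relative error ≤ 120.5000 × 1/502 = 0.2400
solve Ax = b  →  x = [3.2240 -5.8634 19.5270]
‖b‖₂ = 4.5826 and ‖x‖₂ = 20.6416
with δb = [0.0012 0.0073 0.0053], A·Δx = δb → ‖Δx‖ = 0.0940
relative error = 0.0046
realised/bound (from unrounded values) ≈ 0.0190


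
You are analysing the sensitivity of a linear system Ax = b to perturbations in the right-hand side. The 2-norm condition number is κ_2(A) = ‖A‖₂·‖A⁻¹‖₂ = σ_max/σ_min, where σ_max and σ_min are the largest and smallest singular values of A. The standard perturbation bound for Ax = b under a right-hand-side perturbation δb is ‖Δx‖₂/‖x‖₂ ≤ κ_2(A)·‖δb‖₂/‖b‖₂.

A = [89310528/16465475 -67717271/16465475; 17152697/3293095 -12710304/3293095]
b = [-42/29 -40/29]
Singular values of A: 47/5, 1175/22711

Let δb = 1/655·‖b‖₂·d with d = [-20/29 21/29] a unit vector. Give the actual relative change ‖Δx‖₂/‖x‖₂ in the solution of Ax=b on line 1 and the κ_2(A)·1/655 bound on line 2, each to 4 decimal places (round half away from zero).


σ_max = 47/5, σ_min = 1175/22711
condition number: (47/5) ÷ (1175/22711) = 181.6880
perturbation bound = 181.6880·1/655 = 0.2774
solve Ax = b  →  x = [-0.1702 0.1277]
2-norm of b is 2.0000; of x, 0.2128
with δb = [-0.0021 0.0022], A·Δx = δb → ‖Δx‖ = 0.0590
realised ‖Δx‖/‖x‖ = 0.2774
so the bound is sharp here: realised error equals the bound

0.2774
0.2774


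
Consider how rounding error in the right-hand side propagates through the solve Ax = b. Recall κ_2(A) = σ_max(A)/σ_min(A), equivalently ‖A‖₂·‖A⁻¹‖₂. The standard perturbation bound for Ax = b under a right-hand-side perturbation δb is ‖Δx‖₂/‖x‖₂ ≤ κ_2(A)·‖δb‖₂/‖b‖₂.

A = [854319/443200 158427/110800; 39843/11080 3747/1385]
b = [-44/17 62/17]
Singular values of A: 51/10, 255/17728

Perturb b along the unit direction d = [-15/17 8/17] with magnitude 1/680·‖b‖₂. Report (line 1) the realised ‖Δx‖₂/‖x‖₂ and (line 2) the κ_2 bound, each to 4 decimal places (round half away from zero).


0.0016
0.5214

σ_max = 51/10, σ_min = 255/17728
condition number: (51/10) ÷ (255/17728) = 354.5600
κ_2(A)·‖δb‖/‖b‖ = 0.5214
solve Ax = b  →  x = [-166.5380 222.7043]
‖b‖ = 4.4721, ‖x‖ = 278.0866
with δb = [-0.0058 0.0031], A·Δx = δb → ‖Δx‖ = 0.4572
relative error = 0.0016
realised/bound (from unrounded values) ≈ 0.0032


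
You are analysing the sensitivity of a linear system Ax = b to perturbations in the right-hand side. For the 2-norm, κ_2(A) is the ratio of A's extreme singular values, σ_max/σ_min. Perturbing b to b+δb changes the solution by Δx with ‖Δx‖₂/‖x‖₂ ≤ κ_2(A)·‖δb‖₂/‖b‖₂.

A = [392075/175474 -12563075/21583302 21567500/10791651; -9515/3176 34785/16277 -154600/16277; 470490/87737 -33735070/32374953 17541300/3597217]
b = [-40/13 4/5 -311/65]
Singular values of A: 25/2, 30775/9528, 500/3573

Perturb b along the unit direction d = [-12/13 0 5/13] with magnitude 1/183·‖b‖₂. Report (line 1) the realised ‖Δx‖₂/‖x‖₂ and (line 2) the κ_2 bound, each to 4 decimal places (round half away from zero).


from the listed singular values, σ₁ = 25/2, σ_n = 500/3573
condition number: (25/2) ÷ (500/3573) = 89.3250
bound on ‖Δx‖/‖x‖: κ·ε = 89.3250·1/183 = 0.4881
solve Ax = b  →  x = [-1.2433 6.9058 1.8617]
‖b‖ = 5.7446, ‖x‖ = 7.2596
δb = ε·‖b‖·d = [-0.0290 0.0000 0.0121]; solving A·Δx = δb gives ‖Δx‖ = 0.2243
relative error = 0.0309
tightness: 0.0309 against a bound of 0.4881 (unrounded ratio ≈ 0.0633)

0.0309
0.4881


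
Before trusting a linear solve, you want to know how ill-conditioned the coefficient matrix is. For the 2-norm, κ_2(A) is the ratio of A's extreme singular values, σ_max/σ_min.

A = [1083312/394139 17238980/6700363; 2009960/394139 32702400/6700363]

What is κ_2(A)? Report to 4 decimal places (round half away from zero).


M = AᵀA = [179776003136/5356743149 171208336320/5356743149; 171208336320/5356743149 163062808400/5356743149]. tr(M)=11822027984/184715281, det(M)=16000000/184715281
λ_max, λ_min = (11822027984/184715281 ± √139748523876495104256/34119735034908961)/2 = 64, 250000/184715281
κ = σ_max/σ_min = 8/(500/13591) = 217.4560

217.4560


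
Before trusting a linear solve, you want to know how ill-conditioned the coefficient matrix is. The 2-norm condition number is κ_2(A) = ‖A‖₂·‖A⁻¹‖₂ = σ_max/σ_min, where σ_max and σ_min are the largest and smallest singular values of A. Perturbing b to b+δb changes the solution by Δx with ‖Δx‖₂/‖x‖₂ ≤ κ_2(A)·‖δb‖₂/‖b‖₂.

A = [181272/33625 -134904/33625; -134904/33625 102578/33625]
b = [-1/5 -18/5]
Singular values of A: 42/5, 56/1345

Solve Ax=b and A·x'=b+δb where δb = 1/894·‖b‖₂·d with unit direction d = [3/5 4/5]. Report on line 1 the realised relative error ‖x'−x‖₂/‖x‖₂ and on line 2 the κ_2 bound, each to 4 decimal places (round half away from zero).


0.0013
0.2257

largest singular value 42/5, smallest 56/1345
κ_2(A) = (42/5) / (56/1345) = 201.7500
bound on ‖Δx‖/‖x‖: κ·ε = 201.7500·1/894 = 0.2257
solve Ax = b  →  x = [-43.0417 -57.7857]
‖b‖₂ = 3.6056 and ‖x‖₂ = 72.0540
Δx = A⁻¹·δb where δb = 1/894·3.6056·d; ‖Δx‖ = 0.0969
realised ‖Δx‖/‖x‖ = 0.0013
so the bound overstates the realised error by a factor of ≈ 167.8671 (computed from the unrounded values)


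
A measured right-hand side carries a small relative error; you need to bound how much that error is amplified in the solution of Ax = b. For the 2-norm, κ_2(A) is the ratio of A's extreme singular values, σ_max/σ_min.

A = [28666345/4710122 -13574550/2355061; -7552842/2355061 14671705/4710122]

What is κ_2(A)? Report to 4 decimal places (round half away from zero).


191.0800

M = AᵀA = [3633013926529/76765568356 -864958137120/19191392089; -864958137120/19191392089 3295268368225/76765568356]. tr(M)=4119073897/45639458, det(M)=81450625/365115664
solving λ² − 4119073897/45639458·λ + 81450625/365115664 = 0 gives λ = 361/4, 225625/91278916
so κ_2 = √((361/4) / (225625/91278916)) = 191.0800


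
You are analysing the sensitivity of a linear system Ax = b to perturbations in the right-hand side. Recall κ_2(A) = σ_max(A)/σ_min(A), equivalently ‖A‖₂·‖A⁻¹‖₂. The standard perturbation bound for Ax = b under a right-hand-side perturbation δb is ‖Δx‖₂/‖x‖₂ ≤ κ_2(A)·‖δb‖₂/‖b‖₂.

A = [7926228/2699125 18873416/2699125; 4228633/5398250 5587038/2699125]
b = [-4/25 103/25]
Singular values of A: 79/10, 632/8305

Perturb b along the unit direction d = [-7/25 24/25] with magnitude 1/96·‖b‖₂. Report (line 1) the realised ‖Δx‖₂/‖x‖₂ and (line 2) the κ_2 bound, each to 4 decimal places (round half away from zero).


from the listed singular values, σ₁ = 79/10, σ_n = 632/8305
condition number: (79/10) ÷ (632/8305) = 103.8125
κ_2(A)·‖δb‖/‖b‖ = 1.0814
solve Ax = b  →  x = [-48.4713 20.3335]
‖b‖₂ = 4.1231 and ‖x‖₂ = 52.5634
re-solving with b+δb shifts x by Δx of norm 0.5644
relative error = 0.0107
tightness: 0.0107 against a bound of 1.0814 (unrounded ratio ≈ 0.0099)

0.0107
1.0814


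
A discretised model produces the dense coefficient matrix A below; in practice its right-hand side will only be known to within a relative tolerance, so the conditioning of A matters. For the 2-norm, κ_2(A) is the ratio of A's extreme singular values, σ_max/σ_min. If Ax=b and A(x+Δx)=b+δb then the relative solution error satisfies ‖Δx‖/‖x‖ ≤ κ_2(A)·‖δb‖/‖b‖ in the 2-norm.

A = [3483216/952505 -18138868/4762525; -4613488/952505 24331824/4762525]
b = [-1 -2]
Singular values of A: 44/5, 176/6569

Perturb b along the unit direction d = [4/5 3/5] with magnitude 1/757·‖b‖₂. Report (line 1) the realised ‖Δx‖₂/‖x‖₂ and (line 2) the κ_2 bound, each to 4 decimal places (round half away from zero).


0.0015
0.4339

from the listed singular values, σ₁ = 44/5, σ_n = 176/6569
κ = σ_max/σ_min = (44/5)/(176/6569) = 328.4500
perturbation bound = 328.4500·1/757 = 0.4339
solve Ax = b  →  x = [-53.9769 -51.5635]
‖b‖ = 2.2361, ‖x‖ = 74.6478
δb = ε·‖b‖·d = [0.0024 0.0018]; solving A·Δx = δb gives ‖Δx‖ = 0.1102
realised ‖Δx‖/‖x‖ = 0.0015
tightness: 0.0015 against a bound of 0.4339 (unrounded ratio ≈ 0.0034)


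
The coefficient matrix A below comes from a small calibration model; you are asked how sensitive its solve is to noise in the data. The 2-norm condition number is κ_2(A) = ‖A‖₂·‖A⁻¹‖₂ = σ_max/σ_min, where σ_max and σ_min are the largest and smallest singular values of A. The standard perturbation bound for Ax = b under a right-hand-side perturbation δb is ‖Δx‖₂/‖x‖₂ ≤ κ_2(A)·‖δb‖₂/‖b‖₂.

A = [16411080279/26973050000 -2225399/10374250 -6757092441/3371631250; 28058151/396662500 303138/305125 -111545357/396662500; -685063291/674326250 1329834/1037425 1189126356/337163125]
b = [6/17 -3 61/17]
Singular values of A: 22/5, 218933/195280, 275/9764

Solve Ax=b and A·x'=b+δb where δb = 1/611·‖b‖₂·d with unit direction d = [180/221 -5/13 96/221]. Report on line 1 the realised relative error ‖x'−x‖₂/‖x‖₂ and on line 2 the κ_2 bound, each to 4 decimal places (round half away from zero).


0.0026
0.2557

largest singular value 22/5, smallest 275/9764
condition number: (22/5) ÷ (275/9764) = 156.2240
bound on ‖Δx‖/‖x‖: κ·ε = 156.2240·1/611 = 0.2557
solve Ax = b  →  x = [101.9326 -1.5217 30.9325]
2-norm of b is 4.6904; of x, 106.5335
re-solving with b+δb shifts x by Δx of norm 0.2726
dividing the unrounded norms, ‖Δx‖/‖x‖ = 0.0026
realised/bound (from unrounded values) ≈ 0.0100
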